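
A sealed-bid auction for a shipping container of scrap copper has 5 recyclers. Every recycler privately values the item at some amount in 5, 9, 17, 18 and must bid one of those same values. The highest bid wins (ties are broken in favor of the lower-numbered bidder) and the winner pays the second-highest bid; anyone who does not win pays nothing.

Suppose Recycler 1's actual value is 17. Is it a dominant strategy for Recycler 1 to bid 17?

Yes

Check each profile of the others' bids and compare truth against every alternative bid.
Others bid (5, 5, 5, 5): truth gives 12, best alternative gives 12.
Others bid (5, 5, 5, 9): truth gives 8, best alternative gives 8.
Others bid (5, 5, 9, 5): truth gives 8, best alternative gives 8.
Others bid (5, 5, 9, 9): truth gives 8, best alternative gives 8.
Others bid (5, 9, 5, 5): truth gives 8, best alternative gives 8.
Others bid (5, 9, 5, 9): truth gives 8, best alternative gives 8.
(Remaining 250 profiles checked similarly; truth is weakly best in each.)
In every case the truthful bid is at least as good as any alternative, so it is a dominant strategy.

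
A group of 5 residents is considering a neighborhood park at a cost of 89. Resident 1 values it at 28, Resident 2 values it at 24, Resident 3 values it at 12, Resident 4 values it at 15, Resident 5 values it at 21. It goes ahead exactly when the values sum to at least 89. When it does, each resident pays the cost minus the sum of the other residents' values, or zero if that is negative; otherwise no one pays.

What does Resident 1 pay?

17

Total value 100 ≥ cost 89, so the project is built.
The other residents' values sum to 72.
Cost minus that sum is 89 - 72 = 17.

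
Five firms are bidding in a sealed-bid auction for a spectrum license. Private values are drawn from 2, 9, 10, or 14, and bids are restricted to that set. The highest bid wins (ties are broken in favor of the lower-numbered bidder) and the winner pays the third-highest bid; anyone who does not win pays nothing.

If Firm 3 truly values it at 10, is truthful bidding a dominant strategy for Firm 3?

No

Consider the case where Firm 1 bids 2, Firm 2 bids 2, Firm 4 bids 2 and Firm 5 bids 14.
Truthful bid 10: loses, pays 0, utility 0.
Bid 14 instead: wins, pays 2, utility 10 - 2 = 8.
Since 8 > 0, bidding 14 is strictly better here, so truthful bidding is not dominant.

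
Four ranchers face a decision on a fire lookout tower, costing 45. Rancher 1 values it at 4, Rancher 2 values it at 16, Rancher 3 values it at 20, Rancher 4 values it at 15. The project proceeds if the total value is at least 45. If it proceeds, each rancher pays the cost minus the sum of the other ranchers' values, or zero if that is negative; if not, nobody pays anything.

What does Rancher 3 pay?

Total value 55 ≥ cost 45, so the project is built.
The other ranchers' values sum to 35.
Cost minus that sum is 45 - 35 = 10.

10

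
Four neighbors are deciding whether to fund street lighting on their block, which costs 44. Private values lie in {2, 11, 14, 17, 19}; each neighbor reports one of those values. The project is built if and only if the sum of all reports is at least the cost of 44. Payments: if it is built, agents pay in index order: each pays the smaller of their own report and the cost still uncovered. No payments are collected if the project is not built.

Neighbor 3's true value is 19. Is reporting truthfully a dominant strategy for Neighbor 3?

Consider the case where Neighbor 1 reports 2, Neighbor 2 reports 11 and Neighbor 4 reports 14.
Truthful report 19: project built, pays 19, utility 19 - 19 = 0.
Report 17 instead: project built, pays 17, utility 19 - 17 = 2.
Since 2 > 0, reporting 17 is strictly better here, so truthful reporting is not dominant.

No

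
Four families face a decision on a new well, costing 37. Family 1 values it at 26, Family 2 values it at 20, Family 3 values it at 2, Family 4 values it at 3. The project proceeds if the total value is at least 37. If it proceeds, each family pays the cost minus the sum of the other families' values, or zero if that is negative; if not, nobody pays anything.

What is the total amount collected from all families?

Total value 51 ≥ cost 37, so it is built.
Family 1: others sum to 25; max(0, 37 - 25) = 12.
Family 2: others sum to 31; max(0, 37 - 31) = 6.
Family 3: others sum to 49; max(0, 37 - 49) = 0.
Family 4: others sum to 48; max(0, 37 - 48) = 0.
Total collected = 12 + 6 + 0 + 0 = 18.

18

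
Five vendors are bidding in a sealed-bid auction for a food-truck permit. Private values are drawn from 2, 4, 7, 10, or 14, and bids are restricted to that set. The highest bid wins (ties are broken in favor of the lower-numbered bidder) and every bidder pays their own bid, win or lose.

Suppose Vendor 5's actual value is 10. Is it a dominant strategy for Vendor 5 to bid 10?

No

Consider the case where Vendor 1 bids 2, Vendor 2 bids 2, Vendor 3 bids 2 and Vendor 4 bids 2.
Truthful bid 10: wins, pays 10, utility 10 - 10 = 0.
Bid 4 instead: wins, pays 4, utility 10 - 4 = 6.
Since 6 > 0, bidding 4 is strictly better here, so truthful bidding is not dominant.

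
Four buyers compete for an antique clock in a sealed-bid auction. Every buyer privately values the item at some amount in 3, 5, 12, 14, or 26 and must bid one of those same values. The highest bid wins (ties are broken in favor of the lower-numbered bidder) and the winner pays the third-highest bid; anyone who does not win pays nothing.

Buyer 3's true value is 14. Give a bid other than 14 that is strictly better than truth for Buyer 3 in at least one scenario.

Suppose Buyer 1 bids 3, Buyer 2 bids 3 and Buyer 4 bids 26.
Bid 14: loses, pays 0, utility 0.
Bid 26: wins, pays 3, utility 14 - 3 = 11.
So bidding 26 beats truth here (11 > 0).

26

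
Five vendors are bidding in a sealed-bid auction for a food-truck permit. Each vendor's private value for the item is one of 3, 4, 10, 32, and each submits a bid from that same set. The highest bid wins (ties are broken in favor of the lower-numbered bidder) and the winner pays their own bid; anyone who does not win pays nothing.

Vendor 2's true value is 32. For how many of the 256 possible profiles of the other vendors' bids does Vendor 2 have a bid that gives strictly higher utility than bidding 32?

Others bid (3, 3, 3, 3): truth gives 0; bid 4 gives 28 > 0. Violating.
Others bid (3, 3, 3, 4): truth gives 0; bid 4 gives 28 > 0. Violating.
Others bid (3, 3, 3, 10): truth gives 0; bid 10 gives 22 > 0. Violating.
Others bid (3, 3, 4, 3): truth gives 0; bid 4 gives 28 > 0. Violating.
Others bid (3, 3, 3, 32): truth gives 0; no alternative beats it.
Others bid (3, 3, 4, 32): truth gives 0; no alternative beats it.
(Checking all 256 profiles: 54 have a profitable deviation, 202 do not.)

54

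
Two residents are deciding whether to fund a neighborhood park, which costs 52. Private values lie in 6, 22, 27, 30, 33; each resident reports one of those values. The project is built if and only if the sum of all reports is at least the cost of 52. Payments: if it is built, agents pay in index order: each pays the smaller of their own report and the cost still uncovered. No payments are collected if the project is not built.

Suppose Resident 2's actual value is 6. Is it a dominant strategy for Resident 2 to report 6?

Yes

Check each profile of the others' reports and compare truth against every alternative report.
Others report (30): truth gives 0, best alternative gives -16.
Others report (33): truth gives 0, best alternative gives -13.
Others report (6): truth gives 0, best alternative gives 0.
Others report (22): truth gives 0, best alternative gives 0.
Others report (27): truth gives 0, best alternative gives 0.
In every case the truthful report is at least as good as any alternative, so it is a dominant strategy.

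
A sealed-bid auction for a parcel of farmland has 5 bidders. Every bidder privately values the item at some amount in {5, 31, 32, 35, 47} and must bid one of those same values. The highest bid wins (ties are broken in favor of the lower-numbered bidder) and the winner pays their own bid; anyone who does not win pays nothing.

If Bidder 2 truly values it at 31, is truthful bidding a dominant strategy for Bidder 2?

Check each profile of the others' bids and compare truth against every alternative bid.
Others bid (5, 5, 5, 5): truth gives 0, best alternative gives 0.
Others bid (5, 5, 5, 31): truth gives 0, best alternative gives 0.
Others bid (5, 5, 5, 32): truth gives 0, best alternative gives 0.
Others bid (5, 5, 5, 35): truth gives 0, best alternative gives 0.
Others bid (5, 5, 5, 47): truth gives 0, best alternative gives 0.
Others bid (5, 5, 31, 5): truth gives 0, best alternative gives 0.
(Remaining 619 profiles checked similarly; truth is weakly best in each.)
In every case the truthful bid is at least as good as any alternative, so it is a dominant strategy.

Yes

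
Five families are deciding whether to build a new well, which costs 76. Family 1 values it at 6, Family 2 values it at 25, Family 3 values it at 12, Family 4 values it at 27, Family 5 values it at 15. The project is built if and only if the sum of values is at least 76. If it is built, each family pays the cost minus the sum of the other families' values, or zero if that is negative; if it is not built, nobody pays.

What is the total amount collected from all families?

Total value 85 ≥ cost 76, so it is built.
Family 1: others sum to 79; max(0, 76 - 79) = 0.
Family 2: others sum to 60; max(0, 76 - 60) = 16.
Family 3: others sum to 73; max(0, 76 - 73) = 3.
Family 4: others sum to 58; max(0, 76 - 58) = 18.
Family 5: others sum to 70; max(0, 76 - 70) = 6.
Total collected = 0 + 16 + 3 + 18 + 6 = 43.

43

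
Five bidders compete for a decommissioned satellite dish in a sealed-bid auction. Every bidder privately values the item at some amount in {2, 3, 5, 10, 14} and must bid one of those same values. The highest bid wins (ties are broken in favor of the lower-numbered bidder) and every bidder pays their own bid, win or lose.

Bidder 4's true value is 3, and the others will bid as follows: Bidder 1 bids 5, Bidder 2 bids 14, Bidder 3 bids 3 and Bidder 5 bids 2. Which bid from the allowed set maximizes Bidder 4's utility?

Bid 2: loses but pays 2, utility -2.
Bid 3: loses but pays 3, utility -3.
Bid 5: loses but pays 5, utility -5.
Bid 10: loses but pays 10, utility -10.
Bid 14: loses but pays 14, utility -14.
The best choice is 2 with utility -2.

2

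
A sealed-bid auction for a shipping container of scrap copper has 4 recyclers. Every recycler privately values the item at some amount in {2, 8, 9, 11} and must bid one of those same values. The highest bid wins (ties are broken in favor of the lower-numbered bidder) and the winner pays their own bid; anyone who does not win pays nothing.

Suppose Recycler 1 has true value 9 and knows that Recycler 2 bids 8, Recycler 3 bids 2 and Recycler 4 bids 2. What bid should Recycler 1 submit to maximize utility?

8

Bid 2: loses, pays 0, utility 0.
Bid 8: wins, pays 8, utility 9 - 8 = 1.
Bid 9: wins, pays 9, utility 9 - 9 = 0.
Bid 11: wins, pays 11, utility 9 - 11 = -2.
The best choice is 8 with utility 1.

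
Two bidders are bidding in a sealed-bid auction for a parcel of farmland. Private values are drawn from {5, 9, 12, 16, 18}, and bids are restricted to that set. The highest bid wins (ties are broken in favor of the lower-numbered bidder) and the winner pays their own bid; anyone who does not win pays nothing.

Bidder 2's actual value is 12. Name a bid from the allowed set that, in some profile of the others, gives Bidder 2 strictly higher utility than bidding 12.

9

Suppose Bidder 1 bids 5.
Bid 12: wins, pays 12, utility 12 - 12 = 0.
Bid 9: wins, pays 9, utility 12 - 9 = 3.
So bidding 9 beats truth here (3 > 0).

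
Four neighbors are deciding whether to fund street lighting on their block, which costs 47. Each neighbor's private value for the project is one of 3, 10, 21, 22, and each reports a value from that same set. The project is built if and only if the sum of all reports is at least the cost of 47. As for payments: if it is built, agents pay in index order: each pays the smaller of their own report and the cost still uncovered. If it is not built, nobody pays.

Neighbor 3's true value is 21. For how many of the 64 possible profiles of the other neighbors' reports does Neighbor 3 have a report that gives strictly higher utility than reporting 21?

34

Others report (3, 21, 21): truth gives 0; report 3 gives 18 > 0. Violating.
Others report (3, 21, 22): truth gives 0; report 3 gives 18 > 0. Violating.
Others report (3, 22, 21): truth gives 0; report 3 gives 18 > 0. Violating.
Others report (3, 22, 22): truth gives 0; report 3 gives 18 > 0. Violating.
Others report (3, 3, 3): truth gives 0; no alternative beats it.
Others report (3, 3, 10): truth gives 0; no alternative beats it.
(Checking all 64 profiles: 34 have a profitable deviation, 30 do not.)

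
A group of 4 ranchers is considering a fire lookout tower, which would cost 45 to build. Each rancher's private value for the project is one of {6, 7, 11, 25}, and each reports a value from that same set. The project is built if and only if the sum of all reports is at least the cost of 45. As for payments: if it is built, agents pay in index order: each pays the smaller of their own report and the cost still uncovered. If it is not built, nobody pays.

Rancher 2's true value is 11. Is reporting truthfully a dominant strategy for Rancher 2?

Consider the case where Rancher 1 reports 6, Rancher 3 reports 7 and Rancher 4 reports 25.
Truthful report 11: project built, pays 11, utility 11 - 11 = 0.
Report 7 instead: project built, pays 7, utility 11 - 7 = 4.
Since 4 > 0, reporting 7 is strictly better here, so truthful reporting is not dominant.

No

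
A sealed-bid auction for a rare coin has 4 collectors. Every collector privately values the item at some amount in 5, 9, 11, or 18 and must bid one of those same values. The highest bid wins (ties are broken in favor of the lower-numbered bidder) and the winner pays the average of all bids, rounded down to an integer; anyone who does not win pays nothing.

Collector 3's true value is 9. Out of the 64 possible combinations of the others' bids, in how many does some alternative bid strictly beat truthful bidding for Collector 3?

Others bid (5, 5, 11): truth gives 0; bid 11 gives 1 > 0. Violating.
Others bid (5, 9, 5): truth gives 0; bid 11 gives 2 > 0. Violating.
Others bid (5, 9, 9): truth gives 0; bid 11 gives 1 > 0. Violating.
Others bid (9, 5, 5): truth gives 0; bid 11 gives 2 > 0. Violating.
Others bid (5, 5, 5): truth gives 3; no alternative beats it.
Others bid (5, 5, 9): truth gives 2; no alternative beats it.
(Checking all 64 profiles: 6 have a profitable deviation, 58 do not.)

6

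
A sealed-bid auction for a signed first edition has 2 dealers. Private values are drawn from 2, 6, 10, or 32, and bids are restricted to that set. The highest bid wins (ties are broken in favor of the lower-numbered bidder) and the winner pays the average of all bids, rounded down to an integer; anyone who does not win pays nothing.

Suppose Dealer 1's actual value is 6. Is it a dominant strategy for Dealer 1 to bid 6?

No

Consider the case where Dealer 2 bids 2.
Truthful bid 6: wins, pays 4, utility 6 - 4 = 2.
Bid 2 instead: wins, pays 2, utility 6 - 2 = 4.
Since 4 > 2, bidding 2 is strictly better here, so truthful bidding is not dominant.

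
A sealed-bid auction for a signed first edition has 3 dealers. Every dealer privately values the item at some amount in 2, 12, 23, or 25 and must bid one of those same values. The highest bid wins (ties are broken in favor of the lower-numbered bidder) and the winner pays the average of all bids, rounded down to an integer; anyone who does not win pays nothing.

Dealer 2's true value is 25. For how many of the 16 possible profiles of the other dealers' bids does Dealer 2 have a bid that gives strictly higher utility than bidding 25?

Others bid (2, 2): truth gives 16; bid 12 gives 20 > 16. Violating.
Others bid (2, 12): truth gives 12; bid 12 gives 17 > 12. Violating.
Others bid (12, 2): truth gives 12; bid 23 gives 13 > 12. Violating.
Others bid (12, 12): truth gives 9; bid 23 gives 10 > 9. Violating.
Others bid (2, 23): truth gives 9; no alternative beats it.
Others bid (2, 25): truth gives 8; no alternative beats it.
(Checking all 16 profiles: 5 have a profitable deviation, 11 do not.)

5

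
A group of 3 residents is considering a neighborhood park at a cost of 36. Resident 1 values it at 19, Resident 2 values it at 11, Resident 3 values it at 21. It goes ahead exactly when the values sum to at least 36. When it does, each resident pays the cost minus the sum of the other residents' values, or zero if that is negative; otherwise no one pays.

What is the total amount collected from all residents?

10

Total value 51 ≥ cost 36, so it is built.
Resident 1: others sum to 32; max(0, 36 - 32) = 4.
Resident 2: others sum to 40; max(0, 36 - 40) = 0.
Resident 3: others sum to 30; max(0, 36 - 30) = 6.
Total collected = 4 + 0 + 6 = 10.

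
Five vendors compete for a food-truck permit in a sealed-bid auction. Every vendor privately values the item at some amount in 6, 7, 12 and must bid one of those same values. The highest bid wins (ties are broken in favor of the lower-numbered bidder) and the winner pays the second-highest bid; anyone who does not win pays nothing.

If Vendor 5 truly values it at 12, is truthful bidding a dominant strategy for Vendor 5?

Check each profile of the others' bids and compare truth against every alternative bid.
Others bid (6, 6, 6, 7): truth gives 5, best alternative gives 0.
Others bid (6, 6, 7, 6): truth gives 5, best alternative gives 0.
Others bid (6, 6, 7, 7): truth gives 5, best alternative gives 0.
Others bid (6, 7, 6, 6): truth gives 5, best alternative gives 0.
Others bid (6, 7, 6, 7): truth gives 5, best alternative gives 0.
Others bid (6, 7, 7, 6): truth gives 5, best alternative gives 0.
(Remaining 75 profiles checked similarly; truth is weakly best in each.)
In every case the truthful bid is at least as good as any alternative, so it is a dominant strategy.

Yes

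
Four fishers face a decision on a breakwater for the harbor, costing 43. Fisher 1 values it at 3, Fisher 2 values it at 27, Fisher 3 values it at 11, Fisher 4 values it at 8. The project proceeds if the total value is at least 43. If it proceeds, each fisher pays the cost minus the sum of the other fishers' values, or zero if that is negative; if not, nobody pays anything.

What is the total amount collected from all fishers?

Total value 49 ≥ cost 43, so it is built.
Fisher 1: others sum to 46; max(0, 43 - 46) = 0.
Fisher 2: others sum to 22; max(0, 43 - 22) = 21.
Fisher 3: others sum to 38; max(0, 43 - 38) = 5.
Fisher 4: others sum to 41; max(0, 43 - 41) = 2.
Total collected = 0 + 21 + 5 + 2 = 28.

28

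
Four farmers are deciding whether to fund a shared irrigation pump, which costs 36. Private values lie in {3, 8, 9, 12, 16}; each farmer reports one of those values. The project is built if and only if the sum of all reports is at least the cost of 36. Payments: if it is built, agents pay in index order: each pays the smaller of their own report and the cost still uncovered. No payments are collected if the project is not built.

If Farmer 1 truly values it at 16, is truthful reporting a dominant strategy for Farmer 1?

No

Consider the case where Farmer 2 reports 3, Farmer 3 reports 8 and Farmer 4 reports 16.
Truthful report 16: project built, pays 16, utility 16 - 16 = 0.
Report 9 instead: project built, pays 9, utility 16 - 9 = 7.
Since 7 > 0, reporting 9 is strictly better here, so truthful reporting is not dominant.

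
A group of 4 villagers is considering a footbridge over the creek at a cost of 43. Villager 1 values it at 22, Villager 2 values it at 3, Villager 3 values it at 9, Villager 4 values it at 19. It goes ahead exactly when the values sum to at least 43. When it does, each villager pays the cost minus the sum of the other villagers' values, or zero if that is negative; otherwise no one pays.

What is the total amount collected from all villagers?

Total value 53 ≥ cost 43, so it is built.
Villager 1: others sum to 31; max(0, 43 - 31) = 12.
Villager 2: others sum to 50; max(0, 43 - 50) = 0.
Villager 3: others sum to 44; max(0, 43 - 44) = 0.
Villager 4: others sum to 34; max(0, 43 - 34) = 9.
Total collected = 12 + 0 + 0 + 9 = 21.

21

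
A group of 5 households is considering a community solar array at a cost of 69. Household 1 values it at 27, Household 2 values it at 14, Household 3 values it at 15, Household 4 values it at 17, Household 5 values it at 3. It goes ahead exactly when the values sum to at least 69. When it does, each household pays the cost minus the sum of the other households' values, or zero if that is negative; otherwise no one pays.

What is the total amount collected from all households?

45

Total value 76 ≥ cost 69, so it is built.
Household 1: others sum to 49; max(0, 69 - 49) = 20.
Household 2: others sum to 62; max(0, 69 - 62) = 7.
Household 3: others sum to 61; max(0, 69 - 61) = 8.
Household 4: others sum to 59; max(0, 69 - 59) = 10.
Household 5: others sum to 73; max(0, 69 - 73) = 0.
Total collected = 20 + 7 + 8 + 10 + 0 = 45.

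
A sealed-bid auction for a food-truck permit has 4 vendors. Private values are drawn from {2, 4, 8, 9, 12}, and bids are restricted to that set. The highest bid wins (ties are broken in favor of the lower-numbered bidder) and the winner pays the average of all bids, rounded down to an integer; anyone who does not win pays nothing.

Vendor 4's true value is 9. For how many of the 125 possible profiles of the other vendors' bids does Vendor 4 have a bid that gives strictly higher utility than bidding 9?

31

Others bid (2, 2, 2): truth gives 6; bid 4 gives 7 > 6. Violating.
Others bid (2, 2, 9): truth gives 0; bid 12 gives 3 > 0. Violating.
Others bid (2, 4, 9): truth gives 0; bid 12 gives 3 > 0. Violating.
Others bid (2, 8, 9): truth gives 0; bid 12 gives 2 > 0. Violating.
Others bid (2, 2, 4): truth gives 5; no alternative beats it.
Others bid (2, 2, 8): truth gives 4; no alternative beats it.
(Checking all 125 profiles: 31 have a profitable deviation, 94 do not.)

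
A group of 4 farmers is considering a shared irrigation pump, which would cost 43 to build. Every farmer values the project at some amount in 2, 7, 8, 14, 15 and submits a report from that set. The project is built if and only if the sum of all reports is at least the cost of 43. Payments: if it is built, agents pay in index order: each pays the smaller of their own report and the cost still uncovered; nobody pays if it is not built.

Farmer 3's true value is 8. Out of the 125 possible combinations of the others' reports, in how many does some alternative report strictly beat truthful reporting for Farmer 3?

Others report (7, 14, 15): truth gives 0; report 7 gives 1 > 0. Violating.
Others report (7, 15, 14): truth gives 0; report 7 gives 1 > 0. Violating.
Others report (7, 15, 15): truth gives 0; report 7 gives 1 > 0. Violating.
Others report (8, 14, 14): truth gives 0; report 7 gives 1 > 0. Violating.
Others report (2, 2, 2): truth gives 0; no alternative beats it.
Others report (2, 2, 7): truth gives 0; no alternative beats it.
(Checking all 125 profiles: 29 have a profitable deviation, 96 do not.)

29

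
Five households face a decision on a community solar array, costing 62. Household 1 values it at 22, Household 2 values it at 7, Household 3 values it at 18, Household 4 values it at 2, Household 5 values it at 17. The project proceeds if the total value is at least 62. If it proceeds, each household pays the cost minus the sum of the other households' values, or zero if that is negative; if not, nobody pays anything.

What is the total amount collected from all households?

Total value 66 ≥ cost 62, so it is built.
Household 1: others sum to 44; max(0, 62 - 44) = 18.
Household 2: others sum to 59; max(0, 62 - 59) = 3.
Household 3: others sum to 48; max(0, 62 - 48) = 14.
Household 4: others sum to 64; max(0, 62 - 64) = 0.
Household 5: others sum to 49; max(0, 62 - 49) = 13.
Total collected = 18 + 3 + 14 + 0 + 13 = 48.

48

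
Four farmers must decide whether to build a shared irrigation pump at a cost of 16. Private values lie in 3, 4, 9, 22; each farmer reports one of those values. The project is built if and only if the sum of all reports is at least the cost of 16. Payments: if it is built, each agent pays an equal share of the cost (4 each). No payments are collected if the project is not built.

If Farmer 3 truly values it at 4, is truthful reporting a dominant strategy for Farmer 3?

Yes

Check each profile of the others' reports and compare truth against every alternative report.
Others report (3, 3, 3): truth gives 0, best alternative gives 0.
Others report (3, 3, 4): truth gives 0, best alternative gives 0.
Others report (3, 3, 9): truth gives 0, best alternative gives 0.
Others report (3, 3, 22): truth gives 0, best alternative gives 0.
Others report (3, 4, 3): truth gives 0, best alternative gives 0.
Others report (3, 4, 4): truth gives 0, best alternative gives 0.
(Remaining 58 profiles checked similarly; truth is weakly best in each.)
In every case the truthful report is at least as good as any alternative, so it is a dominant strategy.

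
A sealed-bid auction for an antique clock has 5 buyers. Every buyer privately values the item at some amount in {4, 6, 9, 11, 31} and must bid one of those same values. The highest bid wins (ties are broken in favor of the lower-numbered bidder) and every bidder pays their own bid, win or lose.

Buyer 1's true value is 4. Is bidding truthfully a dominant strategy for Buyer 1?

Consider the case where Buyer 2 bids 4, Buyer 3 bids 4, Buyer 4 bids 4 and Buyer 5 bids 6.
Truthful bid 4: loses but pays 4, utility -4.
Bid 6 instead: wins, pays 6, utility 4 - 6 = -2.
Since -2 > -4, bidding 6 is strictly better here, so truthful bidding is not dominant.

No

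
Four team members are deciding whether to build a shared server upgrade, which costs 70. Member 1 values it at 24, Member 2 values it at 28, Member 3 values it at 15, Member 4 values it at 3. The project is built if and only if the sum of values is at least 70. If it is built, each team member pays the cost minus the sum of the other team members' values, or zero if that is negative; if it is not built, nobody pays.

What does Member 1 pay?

24

Total value 70 ≥ cost 70, so the project is built.
The other team members' values sum to 46.
Cost minus that sum is 70 - 46 = 24.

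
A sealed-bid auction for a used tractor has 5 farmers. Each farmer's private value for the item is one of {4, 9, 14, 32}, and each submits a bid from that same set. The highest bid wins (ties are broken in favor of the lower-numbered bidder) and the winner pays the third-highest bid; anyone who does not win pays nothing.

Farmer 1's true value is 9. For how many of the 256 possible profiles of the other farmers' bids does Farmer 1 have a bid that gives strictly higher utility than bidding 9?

Others bid (4, 4, 4, 14): truth gives 0; bid 14 gives 5 > 0. Violating.
Others bid (4, 4, 4, 32): truth gives 0; bid 32 gives 5 > 0. Violating.
Others bid (4, 4, 14, 4): truth gives 0; bid 14 gives 5 > 0. Violating.
Others bid (4, 4, 32, 4): truth gives 0; bid 32 gives 5 > 0. Violating.
Others bid (4, 4, 4, 4): truth gives 5; no alternative beats it.
Others bid (4, 4, 4, 9): truth gives 5; no alternative beats it.
(Checking all 256 profiles: 8 have a profitable deviation, 248 do not.)

8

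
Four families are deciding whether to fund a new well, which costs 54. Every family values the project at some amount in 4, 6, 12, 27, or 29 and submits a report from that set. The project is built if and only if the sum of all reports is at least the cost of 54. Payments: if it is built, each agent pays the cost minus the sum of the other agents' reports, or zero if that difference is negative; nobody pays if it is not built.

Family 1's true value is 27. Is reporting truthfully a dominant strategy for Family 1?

Check each profile of the others' reports and compare truth against every alternative report.
Others report (4, 27, 27): truth gives 27, best alternative gives 27.
Others report (4, 27, 29): truth gives 27, best alternative gives 27.
Others report (4, 29, 27): truth gives 27, best alternative gives 27.
Others report (4, 29, 29): truth gives 27, best alternative gives 27.
Others report (6, 27, 27): truth gives 27, best alternative gives 27.
Others report (6, 27, 29): truth gives 27, best alternative gives 27.
(Remaining 119 profiles checked similarly; truth is weakly best in each.)
In every case the truthful report is at least as good as any alternative, so it is a dominant strategy.

Yes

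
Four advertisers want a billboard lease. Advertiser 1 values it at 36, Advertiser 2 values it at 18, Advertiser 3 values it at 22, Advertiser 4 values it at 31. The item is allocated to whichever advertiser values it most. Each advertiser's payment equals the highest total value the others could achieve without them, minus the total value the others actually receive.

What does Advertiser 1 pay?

Advertiser 1 has the highest value and receives the item.
Without Advertiser 1, the item would go to the next-highest value, 31, so the others could achieve 31.
With Advertiser 1 present and winning, the others receive nothing, so their total is 0.
Payment = 31 - 0 = 31.

31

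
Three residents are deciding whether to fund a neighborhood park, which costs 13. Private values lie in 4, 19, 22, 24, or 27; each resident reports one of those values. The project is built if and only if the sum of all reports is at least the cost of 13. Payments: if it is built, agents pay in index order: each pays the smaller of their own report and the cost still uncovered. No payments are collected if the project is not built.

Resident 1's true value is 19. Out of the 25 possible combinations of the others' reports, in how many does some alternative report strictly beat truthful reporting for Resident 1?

Others report (4, 19): truth gives 6; report 4 gives 15 > 6. Violating.
Others report (4, 22): truth gives 6; report 4 gives 15 > 6. Violating.
Others report (4, 24): truth gives 6; report 4 gives 15 > 6. Violating.
Others report (4, 27): truth gives 6; report 4 gives 15 > 6. Violating.
Others report (4, 4): truth gives 6; no alternative beats it.
(Checking all 25 profiles: 24 have a profitable deviation, 1 does not.)

24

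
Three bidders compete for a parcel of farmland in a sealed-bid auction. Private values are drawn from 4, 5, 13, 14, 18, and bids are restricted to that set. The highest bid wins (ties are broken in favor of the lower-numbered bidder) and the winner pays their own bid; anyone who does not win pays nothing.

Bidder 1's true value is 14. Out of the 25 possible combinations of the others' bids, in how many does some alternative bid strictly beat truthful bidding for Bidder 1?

9

Others bid (4, 4): truth gives 0; bid 4 gives 10 > 0. Violating.
Others bid (4, 5): truth gives 0; bid 5 gives 9 > 0. Violating.
Others bid (4, 13): truth gives 0; bid 13 gives 1 > 0. Violating.
Others bid (5, 4): truth gives 0; bid 5 gives 9 > 0. Violating.
Others bid (4, 14): truth gives 0; no alternative beats it.
Others bid (4, 18): truth gives 0; no alternative beats it.
(Checking all 25 profiles: 9 have a profitable deviation, 16 do not.)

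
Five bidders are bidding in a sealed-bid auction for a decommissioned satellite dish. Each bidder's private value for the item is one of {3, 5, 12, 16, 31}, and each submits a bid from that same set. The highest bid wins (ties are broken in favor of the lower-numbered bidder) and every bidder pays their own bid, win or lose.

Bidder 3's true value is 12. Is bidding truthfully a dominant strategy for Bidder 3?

Consider the case where Bidder 1 bids 3, Bidder 2 bids 3, Bidder 4 bids 3 and Bidder 5 bids 3.
Truthful bid 12: wins, pays 12, utility 12 - 12 = 0.
Bid 5 instead: wins, pays 5, utility 12 - 5 = 7.
Since 7 > 0, bidding 5 is strictly better here, so truthful bidding is not dominant.

No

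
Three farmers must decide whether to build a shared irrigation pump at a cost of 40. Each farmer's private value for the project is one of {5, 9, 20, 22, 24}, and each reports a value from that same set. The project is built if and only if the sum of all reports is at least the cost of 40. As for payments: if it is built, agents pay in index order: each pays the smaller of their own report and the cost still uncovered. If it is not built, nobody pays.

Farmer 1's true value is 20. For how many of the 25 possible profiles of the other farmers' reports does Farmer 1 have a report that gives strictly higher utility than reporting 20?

13

Others report (9, 22): truth gives 0; report 9 gives 11 > 0. Violating.
Others report (9, 24): truth gives 0; report 9 gives 11 > 0. Violating.
Others report (20, 20): truth gives 0; report 5 gives 15 > 0. Violating.
Others report (20, 22): truth gives 0; report 5 gives 15 > 0. Violating.
Others report (5, 5): truth gives 0; no alternative beats it.
Others report (5, 9): truth gives 0; no alternative beats it.
(Checking all 25 profiles: 13 have a profitable deviation, 12 do not.)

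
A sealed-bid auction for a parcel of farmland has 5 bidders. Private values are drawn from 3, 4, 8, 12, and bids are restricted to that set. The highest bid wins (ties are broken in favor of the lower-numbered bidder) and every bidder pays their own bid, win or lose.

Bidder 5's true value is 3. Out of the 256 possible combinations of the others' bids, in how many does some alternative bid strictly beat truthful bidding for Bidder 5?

Others bid (3, 3, 3, 3): truth gives -3; bid 4 gives -1 > -3. Violating.
Others bid (3, 3, 3, 4): truth gives -3; no alternative beats it.
Others bid (3, 3, 3, 8): truth gives -3; no alternative beats it.
(Checking all 256 profiles: 1 has a profitable deviation, 255 do not.)

1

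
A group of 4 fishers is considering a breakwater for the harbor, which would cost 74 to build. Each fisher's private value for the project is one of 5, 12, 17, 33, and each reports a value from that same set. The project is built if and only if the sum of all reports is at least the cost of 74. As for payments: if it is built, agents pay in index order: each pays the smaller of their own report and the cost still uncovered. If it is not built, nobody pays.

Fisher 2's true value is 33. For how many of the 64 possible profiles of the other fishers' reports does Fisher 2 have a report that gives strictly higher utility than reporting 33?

22

Others report (5, 33, 33): truth gives 0; report 5 gives 28 > 0. Violating.
Others report (12, 12, 33): truth gives 0; report 17 gives 16 > 0. Violating.
Others report (12, 17, 33): truth gives 0; report 12 gives 21 > 0. Violating.
Others report (12, 33, 12): truth gives 0; report 17 gives 16 > 0. Violating.
Others report (5, 5, 5): truth gives 0; no alternative beats it.
Others report (5, 5, 12): truth gives 0; no alternative beats it.
(Checking all 64 profiles: 22 have a profitable deviation, 42 do not.)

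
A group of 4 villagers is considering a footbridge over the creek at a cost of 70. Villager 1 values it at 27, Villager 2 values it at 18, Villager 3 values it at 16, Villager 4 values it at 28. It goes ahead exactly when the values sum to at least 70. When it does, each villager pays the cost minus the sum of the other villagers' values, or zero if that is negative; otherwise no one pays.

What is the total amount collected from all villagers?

17

Total value 89 ≥ cost 70, so it is built.
Villager 1: others sum to 62; max(0, 70 - 62) = 8.
Villager 2: others sum to 71; max(0, 70 - 71) = 0.
Villager 3: others sum to 73; max(0, 70 - 73) = 0.
Villager 4: others sum to 61; max(0, 70 - 61) = 9.
Total collected = 8 + 0 + 0 + 9 = 17.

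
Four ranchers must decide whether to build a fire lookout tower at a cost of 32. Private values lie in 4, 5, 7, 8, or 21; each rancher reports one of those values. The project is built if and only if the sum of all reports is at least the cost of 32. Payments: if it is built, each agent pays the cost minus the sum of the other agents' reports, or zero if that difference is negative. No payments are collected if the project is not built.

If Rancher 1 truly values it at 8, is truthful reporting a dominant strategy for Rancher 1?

Yes

Check each profile of the others' reports and compare truth against every alternative report.
Others report (4, 7, 21): truth gives 8, best alternative gives 8.
Others report (4, 8, 21): truth gives 8, best alternative gives 8.
Others report (4, 21, 7): truth gives 8, best alternative gives 8.
Others report (4, 21, 8): truth gives 8, best alternative gives 8.
Others report (4, 21, 21): truth gives 8, best alternative gives 8.
Others report (5, 7, 21): truth gives 8, best alternative gives 8.
(Remaining 119 profiles checked similarly; truth is weakly best in each.)
In every case the truthful report is at least as good as any alternative, so it is a dominant strategy.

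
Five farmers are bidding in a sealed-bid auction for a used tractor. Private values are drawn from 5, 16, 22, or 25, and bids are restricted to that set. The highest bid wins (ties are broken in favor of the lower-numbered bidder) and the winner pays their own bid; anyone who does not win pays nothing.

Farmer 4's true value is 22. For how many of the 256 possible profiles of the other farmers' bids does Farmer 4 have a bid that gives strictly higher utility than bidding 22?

2

Others bid (5, 5, 5, 5): truth gives 0; bid 16 gives 6 > 0. Violating.
Others bid (5, 5, 5, 16): truth gives 0; bid 16 gives 6 > 0. Violating.
Others bid (5, 5, 5, 22): truth gives 0; no alternative beats it.
Others bid (5, 5, 5, 25): truth gives 0; no alternative beats it.
(Checking all 256 profiles: 2 have a profitable deviation, 254 do not.)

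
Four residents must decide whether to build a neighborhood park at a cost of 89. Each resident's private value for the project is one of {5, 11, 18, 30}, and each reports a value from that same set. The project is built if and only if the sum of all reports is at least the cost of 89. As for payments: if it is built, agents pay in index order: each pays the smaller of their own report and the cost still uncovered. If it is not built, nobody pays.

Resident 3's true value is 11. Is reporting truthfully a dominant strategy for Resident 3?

No

Consider the case where Resident 1 reports 30, Resident 2 reports 30 and Resident 4 reports 30.
Truthful report 11: project built, pays 11, utility 11 - 11 = 0.
Report 5 instead: project built, pays 5, utility 11 - 5 = 6.
Since 6 > 0, reporting 5 is strictly better here, so truthful reporting is not dominant.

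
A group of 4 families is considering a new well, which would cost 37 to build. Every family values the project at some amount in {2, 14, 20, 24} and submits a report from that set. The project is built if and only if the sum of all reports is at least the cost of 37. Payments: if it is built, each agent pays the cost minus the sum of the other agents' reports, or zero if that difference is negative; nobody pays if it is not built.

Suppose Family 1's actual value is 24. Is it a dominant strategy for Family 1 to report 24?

Check each profile of the others' reports and compare truth against every alternative report.
Others report (2, 14, 24): truth gives 24, best alternative gives 24.
Others report (2, 20, 20): truth gives 24, best alternative gives 24.
Others report (2, 20, 24): truth gives 24, best alternative gives 24.
Others report (2, 24, 14): truth gives 24, best alternative gives 24.
Others report (2, 24, 20): truth gives 24, best alternative gives 24.
Others report (2, 24, 24): truth gives 24, best alternative gives 24.
(Remaining 58 profiles checked similarly; truth is weakly best in each.)
In every case the truthful report is at least as good as any alternative, so it is a dominant strategy.

Yes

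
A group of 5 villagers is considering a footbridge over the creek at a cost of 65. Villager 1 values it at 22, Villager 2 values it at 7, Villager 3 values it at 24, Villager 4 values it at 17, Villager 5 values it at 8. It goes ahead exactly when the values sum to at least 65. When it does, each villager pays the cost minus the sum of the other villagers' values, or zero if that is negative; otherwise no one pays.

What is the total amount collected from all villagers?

Total value 78 ≥ cost 65, so it is built.
Villager 1: others sum to 56; max(0, 65 - 56) = 9.
Villager 2: others sum to 71; max(0, 65 - 71) = 0.
Villager 3: others sum to 54; max(0, 65 - 54) = 11.
Villager 4: others sum to 61; max(0, 65 - 61) = 4.
Villager 5: others sum to 70; max(0, 65 - 70) = 0.
Total collected = 9 + 0 + 11 + 4 + 0 = 24.

24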